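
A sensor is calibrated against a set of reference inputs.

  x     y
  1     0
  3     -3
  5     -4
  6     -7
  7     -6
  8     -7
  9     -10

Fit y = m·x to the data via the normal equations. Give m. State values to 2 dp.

Setting ∂/∂m … = 0 gives: 265·m = -259.
(Σx·x = 265, Σx·y = -259.)
m = (-259)/265 = -0.977358.

m = -0.98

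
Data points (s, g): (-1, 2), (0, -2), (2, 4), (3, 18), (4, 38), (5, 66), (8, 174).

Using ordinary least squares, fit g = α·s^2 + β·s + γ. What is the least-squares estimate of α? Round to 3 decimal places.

With design matrix M, MᵀM = [[5075, 735, 119]; [735, 119, 21]; [119, 21, 7]] and Mᵀg = [13574, 1934, 300]ᵀ.
Inverting the 3×3 Gram matrix, [α, β, γ]ᵀ = [427/143, -1693/1001, -218/77]ᵀ.

α = 2.986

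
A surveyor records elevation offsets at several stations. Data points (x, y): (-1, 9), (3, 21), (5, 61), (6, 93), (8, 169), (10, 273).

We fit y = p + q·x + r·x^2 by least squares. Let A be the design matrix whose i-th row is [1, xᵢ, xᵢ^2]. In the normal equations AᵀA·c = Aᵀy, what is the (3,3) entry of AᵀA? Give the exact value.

16099

Row 3 ↔ basis x^2, column 3 ↔ basis x^2, so (AᵀA)_{3,3} = Σᵢ (x^2)·(x^2) = (1)·(1) + (9)·(9) + (25)·(25) + (36)·(36) + (64)·(64) + (100)·(100) = 16099.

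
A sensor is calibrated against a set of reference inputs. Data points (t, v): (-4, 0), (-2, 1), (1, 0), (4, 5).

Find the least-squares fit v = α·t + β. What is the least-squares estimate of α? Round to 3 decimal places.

α = 0.531

Forming AᵀA = [[37, -1]; [-1, 4]] and Aᵀv = [18, 6]ᵀ gives AᵀA·[α, β]ᵀ = Aᵀv.
Eliminating β: 4·(row 1) − (-1)·(row 2) gives 147·α = 4·18 − (-1)·6 = 78, so α = 26/49.
Then β = (6 − (-1)·(26/49))/4 = 80/49.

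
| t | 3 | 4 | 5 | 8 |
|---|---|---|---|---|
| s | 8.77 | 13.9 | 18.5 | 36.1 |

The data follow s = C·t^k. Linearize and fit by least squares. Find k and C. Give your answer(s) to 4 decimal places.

Let Y = ln s. Fitting Y = k·ln t + ln C by least squares:
Σln t = 6.1738, Σ(ln t)² = 10.0431, Σln s = 11.3073, Σln t·ln s = 18.1875.
Equations: 10.0431·k + 6.1738·ln C = 18.1875;  6.1738·k + 4·ln C = 11.3073.
Slope k = (n·Σln t·ln s − Σln t·Σln s)/(n·Σ(ln t)² − (Σln t)²) = (4·18.1875 − 6.1738·11.3073)/2.0569 = 1.42992; ln C = (Σln s − k·Σln t)/n = 0.61982, so C = exp(0.61982) = 1.85860.

k = 1.4299, C = 1.8586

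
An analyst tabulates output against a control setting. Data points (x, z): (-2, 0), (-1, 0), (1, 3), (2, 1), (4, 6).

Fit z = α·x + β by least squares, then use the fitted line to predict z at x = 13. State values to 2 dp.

ẑ = 13.24

Sums needed: Σx·x = 26, Σx = 4, Σ1 = 5.
Moment sums: Σx·z = 29, Σz = 10.
MᵀM·[α, β]ᵀ = Mᵀz becomes [[26, 4]; [4, 5]]·[α, β]ᵀ = [29, 10]ᵀ.
Eliminating β: 5·(row 1) − 4·(row 2) gives 114·α = 5·29 − 4·10 = 105, so α = 35/38.
Then β = (10 − 4·(35/38))/5 = 24/19.
At x = 13: ẑ = (35/38)·(13) + (24/19)·(1) = 503/38.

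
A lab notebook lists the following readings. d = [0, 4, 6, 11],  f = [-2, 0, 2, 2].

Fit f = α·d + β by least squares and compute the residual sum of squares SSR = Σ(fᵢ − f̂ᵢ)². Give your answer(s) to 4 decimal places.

Normal-equation sums: Σd·d = 173, Σd = 21, Σ1 = 4.
For Mᵀf: Σd·f = 34, Σf = 2.
MᵀM·[α, β]ᵀ = Mᵀf becomes [[173, 21]; [21, 4]]·[α, β]ᵀ = [34, 2]ᵀ.
Eliminating β: 4·(row 1) − 21·(row 2) gives 251·α = 4·34 − 21·2 = 94, so α = 94/251.
Then β = (2 − 21·(94/251))/4 = -368/251.
Residuals: -134/251, -8/251, 306/251, -164/251; SSR = 552/251.

SSR = 2.1992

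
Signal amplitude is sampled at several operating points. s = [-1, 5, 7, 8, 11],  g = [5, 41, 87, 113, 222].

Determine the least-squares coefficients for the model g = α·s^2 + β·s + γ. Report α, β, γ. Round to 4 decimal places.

Entries of XᵀX: Σs^2·s^2 = 21764, Σs^2·s = 2310, Σs^2 = 260, Σs·s = 260, Σs = 30, Σ1 = 5.
For Xᵀg: Σs^2·g = 39387, Σs·g = 4155, Σg = 468.
So XᵀX·[α, β, γ]ᵀ = Xᵀg: [[21764, 2310, 260]; [2310, 260, 30]; [260, 30, 5]]·[α, β, γ]ᵀ = [39387, 4155, 468]ᵀ.
Row-reducing yields α = 923/462, β = -1457/770, γ = 1231/1155.

α = 1.9978, β = -1.8922, γ = 1.0658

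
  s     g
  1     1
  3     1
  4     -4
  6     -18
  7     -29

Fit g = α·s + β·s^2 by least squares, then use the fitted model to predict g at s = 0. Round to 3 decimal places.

Compute the Gram sums: Σs·s = 111, Σs·s^2 = 651, Σs^2·s^2 = 4035.
Moment sums: Σs·g = -323, Σs^2·g = -2123.
Eliminating β: 4035·(row 1) − 651·(row 2) gives 24084·α = 4035·(-323) − 651·(-2123) = 78768, so α = 2188/669.
Then β = ((-2123) − 651·(2188/669))/4035 = -235/223.
At s = 0: ĝ = (2188/669)·(0) + (-235/223)·(0) = 0.

ĝ = 0.000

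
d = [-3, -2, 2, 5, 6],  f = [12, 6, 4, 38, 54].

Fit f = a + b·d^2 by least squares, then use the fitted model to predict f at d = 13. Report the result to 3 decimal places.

The normal equations are: 5·a + 78·b = 114;  78·a + 2034·b = 3042.
(Σ1 = 5, Σd^2 = 78, Σd^2·d^2 = 2034, Σf = 114, Σd^2·f = 3042.)
Determinant 5·2034 − 78² = 4086.
a = (114·2034 − 78·3042)/4086 = -300/227; b = (5·3042 − 78·114)/4086 = 351/227.
At d = 13: f̂ = (-300/227)·(1) + (351/227)·(169) = 59019/227.

f̂ = 259.996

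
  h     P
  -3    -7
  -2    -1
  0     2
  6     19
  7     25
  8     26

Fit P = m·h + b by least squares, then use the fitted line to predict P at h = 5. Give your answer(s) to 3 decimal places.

Entries of MᵀM: Σh·h = 162, Σh = 16, Σ1 = 6.
And Σh·P = 520, ΣP = 64.
Eliminating b: 6·(row 1) − 16·(row 2) gives 716·m = 6·520 − 16·64 = 2096, so m = 524/179.
Then b = (64 − 16·(524/179))/6 = 512/179.
At h = 5: P̂ = (524/179)·(5) + (512/179)·(1) = 3132/179.

P̂ = 17.497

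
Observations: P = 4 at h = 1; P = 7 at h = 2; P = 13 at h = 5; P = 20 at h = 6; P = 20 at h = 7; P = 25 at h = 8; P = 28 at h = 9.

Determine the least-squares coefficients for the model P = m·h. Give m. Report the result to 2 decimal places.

m = 3.06

The normal equations are: 260·m = 795.
Hence m = 795 / 260 ≈ 3.05769.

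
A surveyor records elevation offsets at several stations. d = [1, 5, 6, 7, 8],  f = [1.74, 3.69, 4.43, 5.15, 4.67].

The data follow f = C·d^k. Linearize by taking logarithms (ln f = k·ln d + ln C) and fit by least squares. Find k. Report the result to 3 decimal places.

k = 0.509

With ln fᵢ as the transformed response and ln dᵢ as the regressor:
AᵀA = [[13.9113, 7.4265]; [7.4265, 5]], rhs = [11.1623, 6.5281]ᵀ  (here Σln d = 7.4265, Σ(ln d)² = 13.9113, Σln f = 6.5281, Σln d·ln f = 11.1623).
Δ = 13.9113·5 − (7.4265)² = 14.4030; k = (11.1623·5 − 7.4265·6.5281)/14.4030 = 0.50894, ln C = (13.9113·6.5281 − 7.4265·11.1623)/14.4030 = 0.54967.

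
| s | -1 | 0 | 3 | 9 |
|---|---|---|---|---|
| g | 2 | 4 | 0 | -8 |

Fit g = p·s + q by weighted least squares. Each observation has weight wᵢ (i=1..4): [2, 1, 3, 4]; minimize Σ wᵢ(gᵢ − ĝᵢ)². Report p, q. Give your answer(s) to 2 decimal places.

Normal-equation sums: Σwᵢ·s·s = 353, Σwᵢ·s = 43, Σwᵢ·1 = 10.
Right-hand side: Σwᵢ·s·g = -292, Σwᵢ·g = -24.
Eliminating q: 10·(row 1) − 43·(row 2) gives 1681·p = 10·(-292) − 43·(-24) = -1888, so p = -1888/1681.
Then q = ((-24) − 43·(-1888/1681))/10 = 4084/1681.

p = -1.12, q = 2.43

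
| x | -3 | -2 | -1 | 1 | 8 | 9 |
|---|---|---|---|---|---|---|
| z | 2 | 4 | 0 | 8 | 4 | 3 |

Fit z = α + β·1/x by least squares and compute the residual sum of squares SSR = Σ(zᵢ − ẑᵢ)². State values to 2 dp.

Sums needed: Σ1 = 6, Σ1/x = -43/72, Σ1/x·1/x = 12385/5184.
And Σz = 21, Σ1/x·z = 37/6.
So MᵀM·[α, β]ᵀ = Mᵀz: [[6, -43/72]; [-43/72, 12385/5184]]·[α, β]ᵀ = [21, 37/6]ᵀ.
Determinant 6·(12385/5184) − (-43/72)² = 72461/5184.
α = (21·(12385/5184) − (-43/72)·(37/6))/(72461/5184) = 279177/72461; β = (6·(37/6) − (-43/72)·21)/(72461/5184) = 256824/72461.
Residuals: -48647/72461, 139079/72461, -22353/72461, 43687/72461, -21436/72461, -90330/72461; SSR = 451784/72461.

SSR = 6.23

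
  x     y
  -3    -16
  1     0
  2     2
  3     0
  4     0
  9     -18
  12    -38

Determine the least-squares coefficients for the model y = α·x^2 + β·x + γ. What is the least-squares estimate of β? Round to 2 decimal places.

β = 2.72

Normal-equation sums: Σx^2·x^2 = 27732, Σx^2·x = 2530, Σx^2 = 264, Σx·x = 264, Σx = 28, Σ1 = 7.
And Σx^2·y = -7066, Σx·y = -566, Σy = -70.
So MᵀM·[α, β, γ]ᵀ = Mᵀy: [[27732, 2530, 264]; [2530, 264, 28]; [264, 28, 7]]·[α, β, γ]ᵀ = [-7066, -566, -70]ᵀ.
Solving the 3×3 system (Gaussian elimination) gives α = -439579/926081, β = 2520265/926081, γ = -212574/71237.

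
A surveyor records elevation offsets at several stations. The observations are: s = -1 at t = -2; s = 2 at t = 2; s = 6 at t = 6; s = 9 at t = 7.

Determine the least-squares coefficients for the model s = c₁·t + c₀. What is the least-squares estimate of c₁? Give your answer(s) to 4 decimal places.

Forming XᵀX = [[93, 13]; [13, 4]] and Xᵀs = [105, 16]ᵀ gives XᵀX·[c₁, c₀]ᵀ = Xᵀs.
Eliminating c₀: 4·(row 1) − 13·(row 2) gives 203·c₁ = 4·105 − 13·16 = 212, so c₁ = 212/203.
Then c₀ = (16 − 13·(212/203))/4 = 123/203.

c₁ = 1.0443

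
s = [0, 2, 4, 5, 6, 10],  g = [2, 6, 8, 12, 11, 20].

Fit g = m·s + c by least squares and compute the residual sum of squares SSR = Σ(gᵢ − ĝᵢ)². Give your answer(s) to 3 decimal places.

SSR = 5.300

Entries of MᵀM: Σs·s = 181, Σs = 27, Σ1 = 6.
For Mᵀg: Σs·g = 370, Σg = 59.
Determinant 181·6 − 27² = 357.
m = (370·6 − 27·59)/357 = 209/119; c = (181·59 − 27·370)/357 = 689/357.
Residuals: 25/357, 199/357, -341/357, 460/357, -524/357, 181/357; SSR = 1892/357.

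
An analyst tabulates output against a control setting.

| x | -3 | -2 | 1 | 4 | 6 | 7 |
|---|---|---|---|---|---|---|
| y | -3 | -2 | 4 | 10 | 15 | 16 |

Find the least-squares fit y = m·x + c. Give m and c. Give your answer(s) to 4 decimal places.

m = 1.9846, c = 2.3666

Forming MᵀM = [[115, 13]; [13, 6]] and Mᵀy = [259, 40]ᵀ gives MᵀM·[m, c]ᵀ = Mᵀy.
Δ = 115·6 − 13² = 521.
m = (259·6 − 13·40)/521 = 1034/521; c = (115·40 − 13·259)/521 = 1233/521.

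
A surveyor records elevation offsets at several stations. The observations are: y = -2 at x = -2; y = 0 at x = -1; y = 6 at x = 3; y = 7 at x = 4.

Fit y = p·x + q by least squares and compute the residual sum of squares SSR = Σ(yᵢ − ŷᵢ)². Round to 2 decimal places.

SSR = 0.25

Forming MᵀM = [[30, 4]; [4, 4]] and Mᵀy = [50, 11]ᵀ gives MᵀM·[p, q]ᵀ = Mᵀy.
Δ = 30·4 − 4² = 104.
p = (50·4 − 4·11)/104 = 3/2; q = (30·11 − 4·50)/104 = 5/4.
Residuals: -1/4, 1/4, 1/4, -1/4; SSR = 1/4.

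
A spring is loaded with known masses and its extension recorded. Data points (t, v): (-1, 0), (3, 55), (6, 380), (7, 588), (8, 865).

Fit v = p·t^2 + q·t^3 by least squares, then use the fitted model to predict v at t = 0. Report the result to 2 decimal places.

Normal-equation sums: Σt^2·t^2 = 7875, Σt^2·t^3 = 57593, Σt^3·t^3 = 427179.
Moment sums: Σt^2·v = 98347, Σt^3·v = 728129.
So XᵀX·[p, q]ᵀ = Xᵀv: [[7875, 57593]; [57593, 427179]]·[p, q]ᵀ = [98347, 728129]ᵀ.
Δ = 7875·427179 − 57593² = 47080976.
p = (98347·427179 − 57593·728129)/47080976 = 4789976/2942561; q = (7875·728129 − 57593·98347)/47080976 = 4369819/2942561.
At t = 0: v̂ = (4789976/2942561)·(0) + (4369819/2942561)·(0) = 0.

v̂ = 0.00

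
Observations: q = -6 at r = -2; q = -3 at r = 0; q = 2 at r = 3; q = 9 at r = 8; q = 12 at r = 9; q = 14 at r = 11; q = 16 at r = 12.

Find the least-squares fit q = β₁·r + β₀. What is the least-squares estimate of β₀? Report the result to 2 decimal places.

Sums needed: Σr·r = 423, Σr = 41, Σ1 = 7.
And Σr·q = 544, Σq = 44.
Normal equations: [[423, 41]; [41, 7]]·[β₁, β₀]ᵀ = [544, 44]ᵀ.
Eliminating β₀: 7·(row 1) − 41·(row 2) gives 1280·β₁ = 7·544 − 41·44 = 2004, so β₁ = 501/320.
Then β₀ = (44 − 41·(501/320))/7 = -923/320.

β₀ = -2.88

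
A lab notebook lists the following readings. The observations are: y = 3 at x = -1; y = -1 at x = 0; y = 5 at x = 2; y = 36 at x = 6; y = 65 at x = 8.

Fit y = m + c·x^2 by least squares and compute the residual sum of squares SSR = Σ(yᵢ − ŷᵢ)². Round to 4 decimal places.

SSR = 5.1847

The normal equations are: 5·m + 105·c = 108;  105·m + 5409·c = 5479.
(Σ1 = 5, Σx^2 = 105, Σx^2·x^2 = 5409, Σy = 108, Σx^2·y = 5479.)
Determinant 5·5409 − 105² = 16020.
m = (108·5409 − 105·5479)/16020 = 2959/5340; c = (5·5479 − 105·108)/16020 = 3211/3204.
Residuals: 5782/4005, -8299/5340, 7003/16020, -3379/5340, 4903/16020; SSR = 83059/16020.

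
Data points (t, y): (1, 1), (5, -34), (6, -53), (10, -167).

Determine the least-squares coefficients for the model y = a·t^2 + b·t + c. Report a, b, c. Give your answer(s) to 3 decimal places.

Entries of AᵀA: Σt^2·t^2 = 11922, Σt^2·t = 1342, Σt^2 = 162, Σt·t = 162, Σt = 22, Σ1 = 4.
And Σt^2·y = -19457, Σt·y = -2157, Σy = -253.
Normal equations: [[11922, 1342, 162]; [1342, 162, 22]; [162, 22, 4]]·[a, b, c]ᵀ = [-19457, -2157, -253]ᵀ.
Solving the 3×3 system (Gaussian elimination) gives a = -79/40, b = 5009/1640, c = -5/82.

a = -1.975, b = 3.054, c = -0.061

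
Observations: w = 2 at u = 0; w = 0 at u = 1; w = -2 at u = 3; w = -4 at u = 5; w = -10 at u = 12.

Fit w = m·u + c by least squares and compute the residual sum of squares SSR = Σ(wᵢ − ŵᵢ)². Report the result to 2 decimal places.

SSR = 1.06

The normal equations are: 179·m + 21·c = -146;  21·m + 5·c = -14.
(Σu·u = 179, Σu = 21, Σ1 = 5, Σu·w = -146, Σw = -14.)
Eliminating c: 5·(row 1) − 21·(row 2) gives 454·m = 5·(-146) − 21·(-14) = -436, so m = -218/227.
Then c = ((-14) − 21·(-218/227))/5 = 280/227.
Residuals: 174/227, -62/227, -80/227, -98/227, 66/227; SSR = 240/227.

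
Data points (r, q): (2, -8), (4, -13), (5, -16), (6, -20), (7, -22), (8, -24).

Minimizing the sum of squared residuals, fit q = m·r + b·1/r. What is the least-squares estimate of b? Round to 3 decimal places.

b = -4.059

The normal system XᵀX·[m, b]ᵀ = Xᵀq is [[194, 6]; [6, 293749/705600]]·[m, b]ᵀ = [-614, -8369/420]ᵀ.
det = 194·(293749/705600) − 6² = 15792853/352800.
m = ((-614)·(293749/705600) − 6·(-8369/420))/(15792853/352800) = -48001183/15792853; b = (194·(-8369/420) − 6·(-614))/(15792853/352800) = -64097040/15792853.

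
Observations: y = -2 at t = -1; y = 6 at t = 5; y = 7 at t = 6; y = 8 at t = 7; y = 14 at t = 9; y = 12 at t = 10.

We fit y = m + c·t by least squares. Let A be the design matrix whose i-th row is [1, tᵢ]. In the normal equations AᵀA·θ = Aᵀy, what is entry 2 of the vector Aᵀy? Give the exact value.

Entry 2 ↔ basis t, so (Aᵀy)_{2} = Σᵢ (t)·yᵢ = (-1)·(-2) + (5)·(6) + (6)·(7) + (7)·(8) + (9)·(14) + (10)·(12) = 376.

376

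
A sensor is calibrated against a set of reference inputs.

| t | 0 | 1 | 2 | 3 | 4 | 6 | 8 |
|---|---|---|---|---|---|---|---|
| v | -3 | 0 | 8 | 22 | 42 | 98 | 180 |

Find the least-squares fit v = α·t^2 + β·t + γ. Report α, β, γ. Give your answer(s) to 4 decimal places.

Setting ∂/∂α … = 0 gives: 5746·α + 828·β + 130·γ = 15950;  828·α + 130·β + 24·γ = 2278;  130·α + 24·β + 7·γ = 347.
(Σt^2·t^2 = 5746, Σt^2·t = 828, Σt^2 = 130, Σt·t = 130, Σt = 24, Σ1 = 7, Σt^2·v = 15950, Σt·v = 2278, Σv = 347.)
Solving the 3×3 system (Gaussian elimination) gives α = 21888/7483, β = -4691/7483, γ = -19465/7483.

α = 2.9250, β = -0.6269, γ = -2.6012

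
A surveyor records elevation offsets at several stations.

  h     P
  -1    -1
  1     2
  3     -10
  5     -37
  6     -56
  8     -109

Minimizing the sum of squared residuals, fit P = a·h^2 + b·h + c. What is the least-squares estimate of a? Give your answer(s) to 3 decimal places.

a = -1.975

XᵀX·[a, b, c]ᵀ = XᵀP reads: 6100·a + 880·b + 136·c = -10006;  880·a + 136·b + 22·c = -1420;  136·a + 22·b + 6·c = -211.
(Σh^2·h^2 = 6100, Σh^2·h = 880, Σh^2 = 136, Σh·h = 136, Σh = 22, Σ1 = 6, Σh^2·P = -10006, Σh·P = -1420, ΣP = -211.)
Solving the 3×3 system (Gaussian elimination) gives a = -10639/5386, b = 10407/5386, c = 6792/2693.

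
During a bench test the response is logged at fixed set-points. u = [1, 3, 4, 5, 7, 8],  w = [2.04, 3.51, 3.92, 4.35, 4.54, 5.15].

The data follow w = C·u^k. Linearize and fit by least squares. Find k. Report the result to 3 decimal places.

With ln wᵢ as the transformed response and ln uᵢ as the regressor:
Σln u = 8.1197, Σ(ln u)² = 13.8297, Σln w = 7.9568, Σln u·ln w = 11.9916.
Equations: 13.8297·k + 8.1197·ln C = 11.9916;  8.1197·k + 6·ln C = 7.9568.
Δ = 13.8297·6 − (8.1197)² = 17.0487; k = (11.9916·6 − 8.1197·7.9568)/17.0487 = 0.43072, ln C = (13.8297·7.9568 − 8.1197·11.9916)/17.0487 = 0.74324.

k = 0.431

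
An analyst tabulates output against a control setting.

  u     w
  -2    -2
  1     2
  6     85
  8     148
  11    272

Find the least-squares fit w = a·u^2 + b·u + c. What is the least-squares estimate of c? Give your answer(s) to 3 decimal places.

c = -3.924

Normal-equation sums: Σu^2·u^2 = 20050, Σu^2·u = 2052, Σu^2 = 226, Σu·u = 226, Σu = 24, Σ1 = 5.
Right-hand side: Σu^2·w = 45438, Σu·w = 4692, Σw = 505.
So XᵀX·[a, b, c]ᵀ = Xᵀw: [[20050, 2052, 226]; [2052, 226, 24]; [226, 24, 5]]·[a, b, c]ᵀ = [45438, 4692, 505]ᵀ.
Inverting the 3×3 Gram matrix, [a, b, c]ᵀ = [15590/7711, 21750/7711, -30257/7711]ᵀ.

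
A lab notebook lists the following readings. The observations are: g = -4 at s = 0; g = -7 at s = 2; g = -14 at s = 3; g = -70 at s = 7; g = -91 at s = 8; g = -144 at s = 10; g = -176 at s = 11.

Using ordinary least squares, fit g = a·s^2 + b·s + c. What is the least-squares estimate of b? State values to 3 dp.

The normal equations are: 31235·a + 3221·b + 347·c = -45104;  3221·a + 347·b + 41·c = -4650;  347·a + 41·b + 7·c = -506.
Row-reducing yields a = -118213/76038, b = 57473/38019, c = -103243/25346.

b = 1.512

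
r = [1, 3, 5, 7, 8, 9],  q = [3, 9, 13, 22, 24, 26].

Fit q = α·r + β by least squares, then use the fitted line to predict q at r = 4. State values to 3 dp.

q̂ = 11.698

With design matrix M, MᵀM = [[229, 33]; [33, 6]] and Mᵀq = [675, 97]ᵀ.
Eliminating β: 6·(row 1) − 33·(row 2) gives 285·α = 6·675 − 33·97 = 849, so α = 283/95.
Then β = (97 − 33·(283/95))/6 = -62/285.
At r = 4: q̂ = (283/95)·(4) + (-62/285)·(1) = 3334/285.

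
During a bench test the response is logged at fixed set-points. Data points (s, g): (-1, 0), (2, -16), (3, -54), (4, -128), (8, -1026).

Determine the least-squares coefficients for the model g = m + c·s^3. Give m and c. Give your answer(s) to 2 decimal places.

From the data, Σ1 = 5, Σs^3 = 610, Σs^3·s^3 = 267034.
And Σg = -1224, Σs^3·g = -535090.
XᵀX·[m, c]ᵀ = Xᵀg becomes [[5, 610]; [610, 267034]]·[m, c]ᵀ = [-1224, -535090]ᵀ.
Δ = 5·267034 − 610² = 963070.
m = ((-1224)·267034 − 610·(-535090))/963070 = -222358/481535; c = (5·(-535090) − 610·(-1224))/963070 = -192881/96307.

m = -0.46, c = -2.00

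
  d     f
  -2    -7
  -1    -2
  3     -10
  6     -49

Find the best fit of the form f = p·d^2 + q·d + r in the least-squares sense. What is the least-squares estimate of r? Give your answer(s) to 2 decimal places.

Forming XᵀX = [[1394, 234, 50]; [234, 50, 6]; [50, 6, 4]] and Xᵀf = [-1884, -308, -68]ᵀ gives XᵀX·[p, q, r]ᵀ = Xᵀf.
Row-reducing yields p = -1205/781, q = 749/781, r = 662/781.

r = 0.85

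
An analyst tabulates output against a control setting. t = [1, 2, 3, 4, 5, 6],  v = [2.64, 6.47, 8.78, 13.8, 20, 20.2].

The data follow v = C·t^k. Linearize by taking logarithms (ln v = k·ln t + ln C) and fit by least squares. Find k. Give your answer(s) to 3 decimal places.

With ln vᵢ as the transformed response and ln tᵢ as the regressor:
XᵀX = [[9.4099, 6.5793]; [6.5793, 6]], rhs = [17.5264, 13.6365]ᵀ  (here Σln t = 6.5793, Σ(ln t)² = 9.4099, Σln v = 13.6365, Σln t·ln v = 17.5264).
Solving (det = 13.1729): k = 1.17213, ln C = 0.98746.

k = 1.172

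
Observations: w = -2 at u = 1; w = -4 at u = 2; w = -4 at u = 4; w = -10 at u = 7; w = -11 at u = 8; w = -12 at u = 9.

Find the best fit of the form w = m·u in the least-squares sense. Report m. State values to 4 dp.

m = -1.3581

Forming MᵀM = [[215]] and Mᵀw = [-292]ᵀ gives MᵀM·[m]ᵀ = Mᵀw.
Hence m = -292 / 215 ≈ -1.35814.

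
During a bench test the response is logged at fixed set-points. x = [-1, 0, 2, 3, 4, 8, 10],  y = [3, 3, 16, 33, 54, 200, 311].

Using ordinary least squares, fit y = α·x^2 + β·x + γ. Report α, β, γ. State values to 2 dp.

α = 2.97, β = 1.15, γ = 2.06

The normal system MᵀM·[α, β, γ]ᵀ = Mᵀy is [[14450, 1610, 194]; [1610, 194, 26]; [194, 26, 7]]·[α, β, γ]ᵀ = [45128, 5054, 620]ᵀ.
Inverting the 3×3 Gram matrix, [α, β, γ]ᵀ = [14621/4928, 5679/4928, 159/77]ᵀ.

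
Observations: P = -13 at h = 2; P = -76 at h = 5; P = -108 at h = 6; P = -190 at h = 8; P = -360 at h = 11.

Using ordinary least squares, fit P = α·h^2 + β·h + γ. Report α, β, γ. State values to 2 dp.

Setting ∂/∂α … = 0 gives: 20674·α + 2192·β + 250·γ = -61560;  2192·α + 250·β + 32·γ = -6534;  250·α + 32·β + 5·γ = -747.
Inverting the 3×3 Gram matrix, [α, β, γ]ᵀ = [-1119/377, 33/377, -45/29]ᵀ.

α = -2.97, β = 0.09, γ = -1.55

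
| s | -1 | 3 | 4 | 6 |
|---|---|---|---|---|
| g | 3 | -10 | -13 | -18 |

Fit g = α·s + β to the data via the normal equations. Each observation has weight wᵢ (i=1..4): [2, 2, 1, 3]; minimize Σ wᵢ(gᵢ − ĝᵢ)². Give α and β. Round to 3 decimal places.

α = -3.004, β = -0.361

Entries of XᵀWX: Σwᵢ·s·s = 144, Σwᵢ·s = 26, Σwᵢ·1 = 8.
Right-hand side: Σwᵢ·s·g = -442, Σwᵢ·g = -81.
So XᵀWX·[α, β]ᵀ = XᵀWg: [[144, 26]; [26, 8]]·[α, β]ᵀ = [-442, -81]ᵀ.
Eliminating β: 8·(row 1) − 26·(row 2) gives 476·α = 8·(-442) − 26·(-81) = -1430, so α = -715/238.
Then β = ((-81) − 26·(-715/238))/8 = -43/119.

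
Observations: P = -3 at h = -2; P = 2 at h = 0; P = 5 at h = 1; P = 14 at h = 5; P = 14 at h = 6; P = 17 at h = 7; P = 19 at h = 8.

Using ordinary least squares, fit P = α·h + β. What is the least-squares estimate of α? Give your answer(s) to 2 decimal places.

From the data, Σh·h = 179, Σh = 25, Σ1 = 7.
For AᵀP: Σh·P = 436, ΣP = 68.
Eliminating β: 7·(row 1) − 25·(row 2) gives 628·α = 7·436 − 25·68 = 1352, so α = 338/157.
Then β = (68 − 25·(338/157))/7 = 318/157.

α = 2.15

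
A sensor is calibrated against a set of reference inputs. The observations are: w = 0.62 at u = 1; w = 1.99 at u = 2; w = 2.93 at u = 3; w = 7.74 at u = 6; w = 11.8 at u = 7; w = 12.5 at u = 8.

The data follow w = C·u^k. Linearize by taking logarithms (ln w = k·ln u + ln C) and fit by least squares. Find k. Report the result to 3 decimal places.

Let Y = ln w. Fitting Y = k·ln u + ln C by least squares:
Σln u = 7.6089, Σ(ln u)² = 13.0084, Σln w = 8.3253, Σln u·ln w = 15.3795.
Equations: 13.0084·k + 7.6089·ln C = 15.3795;  7.6089·k + 6·ln C = 8.3253.
Δ = 13.0084·6 − (7.6089)² = 20.1558; k = (15.3795·6 − 7.6089·8.3253)/20.1558 = 1.43534, ln C = (13.0084·8.3253 − 7.6089·15.3795)/20.1558 = -0.43266.

k = 1.435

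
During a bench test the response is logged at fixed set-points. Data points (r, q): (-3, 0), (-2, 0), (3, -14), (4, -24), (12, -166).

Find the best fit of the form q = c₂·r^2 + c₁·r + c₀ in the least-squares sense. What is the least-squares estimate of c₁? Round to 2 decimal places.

c₁ = -2.26

From the data, Σr^2·r^2 = 21170, Σr^2·r = 1784, Σr^2 = 182, Σr·r = 182, Σr = 14, Σ1 = 5.
And Σr^2·q = -24414, Σr·q = -2130, Σq = -204.
So AᵀA·[c₂, c₁, c₀]ᵀ = Aᵀq: [[21170, 1784, 182]; [1784, 182, 14]; [182, 14, 5]]·[c₂, c₁, c₀]ᵀ = [-24414, -2130, -204]ᵀ.
Solving the 3×3 system (Gaussian elimination) gives c₂ = -61029/62911, c₁ = -142089/62911, c₀ = 52536/62911.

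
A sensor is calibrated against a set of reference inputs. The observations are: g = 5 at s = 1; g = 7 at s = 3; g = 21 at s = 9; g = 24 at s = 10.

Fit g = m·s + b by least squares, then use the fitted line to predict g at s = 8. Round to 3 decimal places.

ĝ = 19.123

Normal-equation sums: Σs·s = 191, Σs = 23, Σ1 = 4.
Right-hand side: Σs·g = 455, Σg = 57.
So MᵀM·[m, b]ᵀ = Mᵀg: [[191, 23]; [23, 4]]·[m, b]ᵀ = [455, 57]ᵀ.
Determinant 191·4 − 23² = 235.
m = (455·4 − 23·57)/235 = 509/235; b = (191·57 − 23·455)/235 = 422/235.
At s = 8: ĝ = (509/235)·(8) + (422/235)·(1) = 4494/235.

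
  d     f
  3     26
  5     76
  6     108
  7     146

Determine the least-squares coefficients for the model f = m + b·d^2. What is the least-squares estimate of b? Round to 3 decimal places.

b = 2.996

Entries of AᵀA: Σ1 = 4, Σd^2 = 119, Σd^2·d^2 = 4403.
Moment sums: Σf = 356, Σd^2·f = 13176.
AᵀA·[m, b]ᵀ = Aᵀf becomes [[4, 119]; [119, 4403]]·[m, b]ᵀ = [356, 13176]ᵀ.
Eliminating b: 4403·(row 1) − 119·(row 2) gives 3451·m = 4403·356 − 119·13176 = -476, so m = -4/29.
Then b = (13176 − 119·(-4/29))/4403 = 10340/3451.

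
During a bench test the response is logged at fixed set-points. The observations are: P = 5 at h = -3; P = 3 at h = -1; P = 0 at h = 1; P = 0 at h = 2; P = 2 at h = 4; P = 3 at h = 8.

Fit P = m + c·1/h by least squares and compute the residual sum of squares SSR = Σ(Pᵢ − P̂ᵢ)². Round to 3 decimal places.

SSR = 8.519

Entries of XᵀX: Σ1 = 6, Σ1/h = 13/24, Σ1/h·1/h = 1405/576.
And ΣP = 13, Σ1/h·P = -91/24.
XᵀX·[m, c]ᵀ = XᵀP becomes [[6, 13/24]; [13/24, 1405/576]]·[m, c]ᵀ = [13, -91/24]ᵀ.
Eliminating c: (1405/576)·(row 1) − (13/24)·(row 2) gives (8261/576)·m = (1405/576)·13 − (13/24)·(-91/24) = 2431/72, so m = 1768/751.
Then c = ((-91/24) − (13/24)·(1768/751))/(1405/576) = -1560/751.
Residuals: 1467/751, -1075/751, -208/751, -988/751, 124/751, 680/751; SSR = 6398/751.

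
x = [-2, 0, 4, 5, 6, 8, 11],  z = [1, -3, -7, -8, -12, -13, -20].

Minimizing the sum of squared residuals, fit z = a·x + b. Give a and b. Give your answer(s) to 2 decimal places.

a = -1.53, b = -1.89

Setting ∂/∂a … = 0 gives: 266·a + 32·b = -466;  32·a + 7·b = -62.
Eliminating b: 7·(row 1) − 32·(row 2) gives 838·a = 7·(-466) − 32·(-62) = -1278, so a = -639/419.
Then b = ((-62) − 32·(-639/419))/7 = -790/419.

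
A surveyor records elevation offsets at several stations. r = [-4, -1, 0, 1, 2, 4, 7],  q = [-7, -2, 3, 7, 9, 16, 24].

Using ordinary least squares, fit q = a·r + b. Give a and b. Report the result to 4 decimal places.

a = 2.9527, b = 3.3466

Entries of AᵀA: Σr·r = 87, Σr = 9, Σ1 = 7.
And Σr·q = 287, Σq = 50.
So AᵀA·[a, b]ᵀ = Aᵀq: [[87, 9]; [9, 7]]·[a, b]ᵀ = [287, 50]ᵀ.
Eliminating b: 7·(row 1) − 9·(row 2) gives 528·a = 7·287 − 9·50 = 1559, so a = 1559/528.
Then b = (50 − 9·(1559/528))/7 = 589/176.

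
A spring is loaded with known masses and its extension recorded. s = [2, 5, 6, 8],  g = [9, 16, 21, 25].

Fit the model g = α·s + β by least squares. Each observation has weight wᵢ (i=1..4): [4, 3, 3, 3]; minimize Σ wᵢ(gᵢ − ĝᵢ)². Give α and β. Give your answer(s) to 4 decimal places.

The normal system AᵀWA·[α, β]ᵀ = AᵀWg is [[391, 65]; [65, 13]]·[α, β]ᵀ = [1290, 222]ᵀ.
Δ = 391·13 − 65² = 858.
α = (1290·13 − 65·222)/858 = 30/11; β = (391·222 − 65·1290)/858 = 492/143.

α = 2.7273, β = 3.4406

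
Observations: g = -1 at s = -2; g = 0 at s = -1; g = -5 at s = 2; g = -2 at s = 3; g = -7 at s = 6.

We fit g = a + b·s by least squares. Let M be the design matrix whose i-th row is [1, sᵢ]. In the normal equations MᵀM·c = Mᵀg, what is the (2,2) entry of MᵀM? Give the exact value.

54

Row 2 ↔ basis s, column 2 ↔ basis s, so (MᵀM)_{2,2} = Σᵢ (s)·(s) = (-2)·(-2) + (-1)·(-1) + (2)·(2) + (3)·(3) + (6)·(6) = 54.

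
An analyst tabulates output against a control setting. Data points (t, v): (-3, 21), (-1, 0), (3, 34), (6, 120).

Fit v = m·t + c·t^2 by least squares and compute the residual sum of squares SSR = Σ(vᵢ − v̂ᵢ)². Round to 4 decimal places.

Sums needed: Σt·t = 55, Σt·t^2 = 215, Σt^2·t^2 = 1459.
For Xᵀv: Σt·v = 759, Σt^2·v = 4815.
So XᵀX·[m, c]ᵀ = Xᵀv: [[55, 215]; [215, 1459]]·[m, c]ᵀ = [759, 4815]ᵀ.
Determinant 55·1459 − 215² = 34020.
m = (759·1459 − 215·4815)/34020 = 859/405; c = (55·4815 − 215·759)/34020 = 242/81.
Residuals: 64/135, -13/15, 101/135, -38/135; SSR = 218/135.

SSR = 1.6148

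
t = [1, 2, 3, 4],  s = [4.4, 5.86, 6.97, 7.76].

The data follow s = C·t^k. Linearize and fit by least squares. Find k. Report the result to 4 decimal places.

k = 0.4119

With ln sᵢ as the transformed response and ln tᵢ as the regressor:
XᵀX = [[3.6092, 3.1781]; [3.1781, 4]], rhs = [6.1992, 7.2404]ᵀ  (here Σln t = 3.1781, Σ(ln t)² = 3.6092, Σln s = 7.2404, Σln t·ln s = 6.1992).
Δ = 3.6092·4 − (3.1781)² = 4.3368; k = (6.1992·4 − 3.1781·7.2404)/4.3368 = 0.41192, ln C = (3.6092·7.2404 − 3.1781·6.1992)/4.3368 = 1.48281.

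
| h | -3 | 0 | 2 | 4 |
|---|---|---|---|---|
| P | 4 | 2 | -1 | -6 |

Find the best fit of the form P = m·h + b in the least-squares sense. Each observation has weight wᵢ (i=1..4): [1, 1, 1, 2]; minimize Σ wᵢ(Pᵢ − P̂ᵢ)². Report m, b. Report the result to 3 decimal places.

The normal equations are: 45·m + 7·b = -62;  7·m + 5·b = -7.
Eliminating b: 5·(row 1) − 7·(row 2) gives 176·m = 5·(-62) − 7·(-7) = -261, so m = -261/176.
Then b = ((-7) − 7·(-261/176))/5 = 119/176.

m = -1.483, b = 0.676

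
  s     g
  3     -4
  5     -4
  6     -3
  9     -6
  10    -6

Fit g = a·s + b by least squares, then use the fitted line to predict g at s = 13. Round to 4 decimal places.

ĝ = -6.9518

Sums needed: Σs·s = 251, Σs = 33, Σ1 = 5.
And Σs·g = -164, Σg = -23.
So MᵀM·[a, b]ᵀ = Mᵀg: [[251, 33]; [33, 5]]·[a, b]ᵀ = [-164, -23]ᵀ.
det = 251·5 − 33² = 166.
a = ((-164)·5 − 33·(-23))/166 = -61/166; b = (251·(-23) − 33·(-164))/166 = -361/166.
At s = 13: ĝ = (-61/166)·(13) + (-361/166)·(1) = -577/83.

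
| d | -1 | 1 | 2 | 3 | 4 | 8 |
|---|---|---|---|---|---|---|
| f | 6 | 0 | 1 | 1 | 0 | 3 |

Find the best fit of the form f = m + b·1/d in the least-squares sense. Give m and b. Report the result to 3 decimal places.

Sums needed: Σ1 = 6, Σ1/d = 29/24, Σ1/d·1/d = 1405/576.
And Σf = 11, Σ1/d·f = -115/24.
Normal equations: [[6, 29/24]; [29/24, 1405/576]]·[m, b]ᵀ = [11, -115/24]ᵀ.
det = 6·(1405/576) − (29/24)² = 7589/576.
m = (11·(1405/576) − (29/24)·(-115/24))/(7589/576) = 18790/7589; b = (6·(-115/24) − (29/24)·11)/(7589/576) = -24216/7589.

m = 2.476, b = -3.191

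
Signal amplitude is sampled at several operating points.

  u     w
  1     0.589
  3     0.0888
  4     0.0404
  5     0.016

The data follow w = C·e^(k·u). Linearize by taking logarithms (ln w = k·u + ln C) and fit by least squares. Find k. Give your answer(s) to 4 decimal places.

k = -0.8968

Taking logs, ln w = k·u + ln C, so regress ln w on u.
Over the data: Σu = 13.0000, Σ(u)² = 51.0000, Σln w = -10.2948, Σu·ln w = -41.3050.
Normal system: [[51.0000, 13.0000]; [13.0000, 4]]·[k, ln C]ᵀ = [-41.3050, -10.2948]ᵀ.
Slope k = (n·Σu·ln w − Σu·Σln w)/(n·Σ(u)² − (Σu)²) = (4·-41.3050 − 13.0000·-10.2948)/35.0000 = -0.89679; ln C = (Σln w − k·Σu)/n = 0.34087.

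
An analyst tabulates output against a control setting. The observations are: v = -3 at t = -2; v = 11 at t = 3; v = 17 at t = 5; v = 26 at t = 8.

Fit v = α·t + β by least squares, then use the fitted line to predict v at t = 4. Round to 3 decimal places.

v̂ = 14.198

Compute the Gram sums: Σt·t = 102, Σt = 14, Σ1 = 4.
And Σt·v = 332, Σv = 51.
So AᵀA·[α, β]ᵀ = Aᵀv: [[102, 14]; [14, 4]]·[α, β]ᵀ = [332, 51]ᵀ.
Determinant 102·4 − 14² = 212.
α = (332·4 − 14·51)/212 = 307/106; β = (102·51 − 14·332)/212 = 277/106.
At t = 4: v̂ = (307/106)·(4) + (277/106)·(1) = 1505/106.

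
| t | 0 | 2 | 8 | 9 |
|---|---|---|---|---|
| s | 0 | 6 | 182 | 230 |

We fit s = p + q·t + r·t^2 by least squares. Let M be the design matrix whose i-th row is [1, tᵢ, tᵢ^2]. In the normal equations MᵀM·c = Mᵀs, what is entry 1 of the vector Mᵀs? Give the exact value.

418

Entry 1 ↔ basis 1, so (Mᵀs)_{1} = Σᵢ sᵢ = (1)·(0) + (1)·(6) + (1)·(182) + (1)·(230) = 418.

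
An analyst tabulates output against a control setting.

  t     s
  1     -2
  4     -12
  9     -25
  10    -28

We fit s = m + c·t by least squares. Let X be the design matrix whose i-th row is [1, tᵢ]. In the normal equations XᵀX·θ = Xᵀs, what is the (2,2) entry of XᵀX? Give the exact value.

198

Row 2 ↔ basis t, column 2 ↔ basis t, so (XᵀX)_{2,2} = Σᵢ (t)·(t) = (1)·(1) + (4)·(4) + (9)·(9) + (10)·(10) = 198.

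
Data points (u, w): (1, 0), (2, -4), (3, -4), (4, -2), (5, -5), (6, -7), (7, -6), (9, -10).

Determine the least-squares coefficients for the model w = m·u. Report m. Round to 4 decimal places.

m = -1.0271

Forming XᵀX = [[221]] and Xᵀw = [-227]ᵀ gives XᵀX·[m]ᵀ = Xᵀw.
m = (-227)/221 = -1.02715.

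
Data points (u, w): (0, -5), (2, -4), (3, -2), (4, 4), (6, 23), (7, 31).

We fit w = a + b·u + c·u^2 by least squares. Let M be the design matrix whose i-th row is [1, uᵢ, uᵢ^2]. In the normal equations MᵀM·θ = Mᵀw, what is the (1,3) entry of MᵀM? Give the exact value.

Row 1 ↔ basis 1, column 3 ↔ basis u^2, so (MᵀM)_{1,3} = Σᵢ u^2 = (1)·(0) + (1)·(4) + (1)·(9) + (1)·(16) + (1)·(36) + (1)·(49) = 114.

114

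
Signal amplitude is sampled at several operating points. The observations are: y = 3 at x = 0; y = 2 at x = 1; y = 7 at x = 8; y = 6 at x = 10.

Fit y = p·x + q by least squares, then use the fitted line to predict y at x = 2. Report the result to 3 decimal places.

ŷ = 3.304

Entries of MᵀM: Σx·x = 165, Σx = 19, Σ1 = 4.
Moment sums: Σx·y = 118, Σy = 18.
Δ = 165·4 − 19² = 299.
p = (118·4 − 19·18)/299 = 10/23; q = (165·18 − 19·118)/299 = 56/23.
At x = 2: ŷ = (10/23)·(2) + (56/23)·(1) = 76/23.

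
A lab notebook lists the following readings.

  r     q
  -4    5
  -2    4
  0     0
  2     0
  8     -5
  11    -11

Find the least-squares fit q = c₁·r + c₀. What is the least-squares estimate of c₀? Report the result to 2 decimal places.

Sums needed: Σr·r = 209, Σr = 15, Σ1 = 6.
Right-hand side: Σr·q = -189, Σq = -7.
Normal equations: [[209, 15]; [15, 6]]·[c₁, c₀]ᵀ = [-189, -7]ᵀ.
Δ = 209·6 − 15² = 1029.
c₁ = ((-189)·6 − 15·(-7))/1029 = -1; c₀ = (209·(-7) − 15·(-189))/1029 = 4/3.

c₀ = 1.33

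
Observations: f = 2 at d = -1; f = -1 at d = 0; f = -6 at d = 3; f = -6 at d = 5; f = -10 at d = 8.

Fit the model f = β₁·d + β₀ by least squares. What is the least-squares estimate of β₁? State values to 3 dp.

β₁ = -1.241

From the data, Σd·d = 99, Σd = 15, Σ1 = 5.
Moment sums: Σd·f = -130, Σf = -21.
So XᵀX·[β₁, β₀]ᵀ = Xᵀf: [[99, 15]; [15, 5]]·[β₁, β₀]ᵀ = [-130, -21]ᵀ.
Δ = 99·5 − 15² = 270.
β₁ = ((-130)·5 − 15·(-21))/270 = -67/54; β₀ = (99·(-21) − 15·(-130))/270 = -43/90.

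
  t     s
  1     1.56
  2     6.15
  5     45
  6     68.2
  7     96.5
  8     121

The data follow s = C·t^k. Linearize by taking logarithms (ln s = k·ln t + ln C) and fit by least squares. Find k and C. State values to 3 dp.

Linearized form: ln s = k·ln t + ln C. From the 6 transformed points,
Σln t = 8.1197, Σ(ln t)² = 14.3918, Σln s = 19.6556, Σln t·ln s = 33.8157.
Normal system: [[14.3918, 8.1197]; [8.1197, 6]]·[k, ln C]ᵀ = [33.8157, 19.6556]ᵀ.
Solving (det = 20.4213): k = 2.12020, ln C = 0.40670, so C = exp(0.40670) = 1.50185.

k = 2.120, C = 1.502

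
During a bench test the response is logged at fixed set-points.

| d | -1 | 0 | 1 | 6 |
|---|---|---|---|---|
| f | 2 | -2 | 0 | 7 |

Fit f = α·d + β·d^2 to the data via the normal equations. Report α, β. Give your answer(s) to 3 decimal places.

α = -1.103, β = 0.379

Sums needed: Σd·d = 38, Σd·d^2 = 216, Σd^2·d^2 = 1298.
And Σd·f = 40, Σd^2·f = 254.
XᵀX·[α, β]ᵀ = Xᵀf becomes [[38, 216]; [216, 1298]]·[α, β]ᵀ = [40, 254]ᵀ.
Eliminating β: 1298·(row 1) − 216·(row 2) gives 2668·α = 1298·40 − 216·254 = -2944, so α = -32/29.
Then β = (254 − 216·(-32/29))/1298 = 11/29.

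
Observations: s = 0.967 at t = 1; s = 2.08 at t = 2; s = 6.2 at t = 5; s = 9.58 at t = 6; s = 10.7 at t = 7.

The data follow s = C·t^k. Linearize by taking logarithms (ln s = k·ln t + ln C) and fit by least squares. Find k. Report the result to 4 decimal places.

Taking logs, ln s = k·ln t + ln C, so regress ln s on ln t.
AᵀA = [[10.0677, 6.0403]; [6.0403, 5]], rhs = [12.1052, 7.1533]ᵀ  (here Σln t = 6.0403, Σ(ln t)² = 10.0677, Σln s = 7.1533, Σln t·ln s = 12.1052).
Slope k = (n·Σln t·ln s − Σln t·Σln s)/(n·Σ(ln t)² − (Σln t)²) = (5·12.1052 − 6.0403·7.1533)/13.8539 = 1.25008; ln C = (Σln s − k·Σln t)/n = -0.07950.

k = 1.2501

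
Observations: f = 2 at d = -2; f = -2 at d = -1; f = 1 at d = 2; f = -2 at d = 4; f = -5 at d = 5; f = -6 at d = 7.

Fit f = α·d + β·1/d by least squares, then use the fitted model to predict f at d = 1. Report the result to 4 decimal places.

Sums needed: Σd·d = 99, Σd·1/d = 6, Σ1/d·1/d = 31809/19600.
Right-hand side: Σd·f = -75, Σ1/d·f = -6/7.
Δ = 99·(31809/19600) − 6² = 2443491/19600.
α = ((-75)·(31809/19600) − 6·(-6/7))/(2443491/19600) = -253875/271499; β = (99·(-6/7) − 6·(-75))/(2443491/19600) = 795200/271499.
At d = 1: f̂ = (-253875/271499)·(1) + (795200/271499)·(1) = 541325/271499.

f̂ = 1.9938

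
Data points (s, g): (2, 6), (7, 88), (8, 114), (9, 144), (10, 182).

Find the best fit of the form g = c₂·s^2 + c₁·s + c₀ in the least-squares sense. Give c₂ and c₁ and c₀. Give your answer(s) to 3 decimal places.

AᵀA·[c₂, c₁, c₀]ᵀ = Aᵀg reads: 23074·c₂ + 2592·c₁ + 298·c₀ = 41496;  2592·c₂ + 298·c₁ + 36·c₀ = 4656;  298·c₂ + 36·c₁ + 5·c₀ = 534.
Row-reducing yields c₂ = 16326/8599, c₁ = -8052/8599, c₀ = 3318/8599.

c₂ = 1.899, c₁ = -0.936, c₀ = 0.386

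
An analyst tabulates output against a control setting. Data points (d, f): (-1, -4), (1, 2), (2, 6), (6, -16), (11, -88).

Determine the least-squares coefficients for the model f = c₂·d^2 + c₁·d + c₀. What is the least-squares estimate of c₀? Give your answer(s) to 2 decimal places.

Setting ∂/∂c₂ … = 0 gives: 15955·c₂ + 1555·c₁ + 163·c₀ = -11202;  1555·c₂ + 163·c₁ + 19·c₀ = -1046;  163·c₂ + 19·c₁ + 5·c₀ = -100.
Row-reducing yields c₂ = -61265/56796, c₁ = 214685/56796, c₀ = 3793/4733.

c₀ = 0.80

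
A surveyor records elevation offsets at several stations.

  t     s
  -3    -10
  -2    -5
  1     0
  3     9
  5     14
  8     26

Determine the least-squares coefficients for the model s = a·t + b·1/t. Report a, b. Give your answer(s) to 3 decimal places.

Setting ∂/∂a … = 0 gives: 112·a + 6·b = 345;  6·a + (22001/14400)·b = 893/60.
(Σt·t = 112, Σt·1/t = 6, Σ1/t·1/t = 22001/14400, Σt·s = 345, Σ1/t·s = 893/60.)
Determinant 112·(22001/14400) − 6² = 121607/900.
a = (345·(22001/14400) − 6·(893/60))/(121607/900) = 6304425/1945712; b = (112·(893/60) − 6·345)/(121607/900) = -362760/121607.

a = 3.240, b = -2.983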